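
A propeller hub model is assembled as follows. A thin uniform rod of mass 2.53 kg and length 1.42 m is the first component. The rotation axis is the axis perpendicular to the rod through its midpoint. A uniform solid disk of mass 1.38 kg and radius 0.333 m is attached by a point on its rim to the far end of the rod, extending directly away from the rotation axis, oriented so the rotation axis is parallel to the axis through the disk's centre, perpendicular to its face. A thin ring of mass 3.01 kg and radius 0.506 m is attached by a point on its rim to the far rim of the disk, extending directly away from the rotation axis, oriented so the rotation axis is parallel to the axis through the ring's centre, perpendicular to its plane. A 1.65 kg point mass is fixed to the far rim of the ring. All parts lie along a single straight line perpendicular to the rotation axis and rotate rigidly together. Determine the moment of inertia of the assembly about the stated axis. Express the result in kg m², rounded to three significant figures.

Thin rod: I_cm = (1/12)ML² = (1/12)(2.53)(1.42)² = 0.42512 kg m²; axis through the centre, so I = 0.42512 kg m².
Solid disk: I_cm = (1/2)MR² = (1/2)(1.38)(0.333)² = 0.076513 kg m²; centre at d = 0.71 + 0.333 = 1.043 m, so the parallel axis theorem gives I = 0.076513 + (1.38)(1.043)² = 1.5777 kg m².
Thin ring: I_cm = MR² = (3.01)(0.506)² = 0.77067 kg m²; centre at d = 0.71 + 0.333 + 0.333 + 0.506 = 1.882 m, so the parallel axis theorem gives I = 0.77067 + (3.01)(1.882)² = 11.432 kg m².
Point mass: I_cm = 0; centre at d = 0.71 + 0.333 + 0.333 + 0.506 + 0.506 = 2.388 m, so the parallel axis theorem gives I = 0 + (1.65)(2.388)² = 9.4092 kg m².
Total I = 0.42512 + 1.5777 + 11.432 + 9.4092 = 22.844 kg m².

22.8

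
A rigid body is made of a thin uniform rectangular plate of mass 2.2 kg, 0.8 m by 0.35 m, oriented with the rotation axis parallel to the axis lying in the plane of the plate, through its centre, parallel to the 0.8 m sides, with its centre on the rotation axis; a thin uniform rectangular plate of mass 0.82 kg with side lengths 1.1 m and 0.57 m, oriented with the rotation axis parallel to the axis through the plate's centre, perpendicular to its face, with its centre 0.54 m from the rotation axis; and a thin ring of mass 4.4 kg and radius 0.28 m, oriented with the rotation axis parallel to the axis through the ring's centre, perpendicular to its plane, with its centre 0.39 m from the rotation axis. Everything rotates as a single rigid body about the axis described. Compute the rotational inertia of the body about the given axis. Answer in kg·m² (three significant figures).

1.38

Rectangular plate: I_cm = (1/12)Mb² = (1/12)(2.2)(0.35)² = 0.022458 kg·m²; axis through the centre, so I = 0.022458 kg·m².
Rectangular plate: I_cm = (1/12)M(a²+b²) = (1/12)(0.82)[(1.1)² + (0.57)²] = 0.10488 kg·m²; centre at d = 0.54 m, so I = I_cm + Md² gives I = 0.10488 + (0.82)(0.54)² = 0.344 kg·m².
Thin ring: I_cm = MR² = (4.4)(0.28)² = 0.34496 kg·m²; centre at d = 0.39 m, so I = I_cm + Md² gives I = 0.34496 + (4.4)(0.39)² = 1.0142 kg·m².
Total I = 0.022458 + 0.344 + 1.0142 = 1.3807 kg·m².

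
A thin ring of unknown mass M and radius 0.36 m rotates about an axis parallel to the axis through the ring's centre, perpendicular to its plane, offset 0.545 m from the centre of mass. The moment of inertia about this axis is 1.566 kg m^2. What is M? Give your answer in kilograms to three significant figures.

I = I_cm + Md² = MR² + Md² = M·[1·(0.36)² + (0.545)²] = M·0.42663.
So M = 1.566 / 0.42663 = 3.6707 kg.

3.67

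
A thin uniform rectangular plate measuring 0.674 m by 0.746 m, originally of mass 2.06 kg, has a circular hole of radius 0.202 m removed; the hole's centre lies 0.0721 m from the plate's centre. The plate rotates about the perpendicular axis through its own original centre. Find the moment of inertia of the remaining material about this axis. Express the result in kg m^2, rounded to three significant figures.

Unpierced body about its centre: I₀ = (1/12)M(a²+b²) = (1/12)(2.06)[(0.674)² + (0.746)²] = 0.17352 kg m^2.
The removed disk has mass m = M·πr²/(ab) = (2.06)·π(0.202)²/(0.674·0.746) = 0.5252 kg (same uniform areal density).
Its moment of inertia about the rotation axis (parallel-axis theorem): I_hole = (1/2)mr² + md² = (1/2)(0.5252)(0.202)² + (0.5252)(0.0721)² = 0.013445 kg m^2.
Treating the hole as negative mass, I = I₀ − I_hole = 0.17352 − 0.013445 = 0.16007 kg m^2.

0.160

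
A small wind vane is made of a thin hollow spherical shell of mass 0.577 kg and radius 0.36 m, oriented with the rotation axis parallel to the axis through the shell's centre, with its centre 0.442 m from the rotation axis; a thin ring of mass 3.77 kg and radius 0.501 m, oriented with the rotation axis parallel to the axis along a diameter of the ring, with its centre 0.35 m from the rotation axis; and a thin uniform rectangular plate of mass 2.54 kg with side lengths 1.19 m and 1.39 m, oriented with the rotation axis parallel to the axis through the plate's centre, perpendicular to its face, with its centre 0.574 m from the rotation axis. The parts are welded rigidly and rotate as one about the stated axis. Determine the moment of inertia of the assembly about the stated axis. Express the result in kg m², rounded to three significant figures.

Spherical shell: I_cm = (2/3)MR² = (2/3)(0.577)(0.36)² = 0.049853 kg m²; centre at d = 0.442 m, so the parallel axis theorem gives I = 0.049853 + (0.577)(0.442)² = 0.16258 kg m².
Thin ring: I_cm = (1/2)MR² = (1/2)(3.77)(0.501)² = 0.47314 kg m²; centre at d = 0.35 m, so the parallel axis theorem gives I = 0.47314 + (3.77)(0.35)² = 0.93496 kg m².
Rectangular plate: I_cm = (1/12)M(a²+b²) = (1/12)(2.54)[(1.19)² + (1.39)²] = 0.7087 kg m²; centre at d = 0.574 m, so the parallel axis theorem gives I = 0.7087 + (2.54)(0.574)² = 1.5456 kg m².
Total I = 0.16258 + 0.93496 + 1.5456 = 2.6431 kg m².

2.64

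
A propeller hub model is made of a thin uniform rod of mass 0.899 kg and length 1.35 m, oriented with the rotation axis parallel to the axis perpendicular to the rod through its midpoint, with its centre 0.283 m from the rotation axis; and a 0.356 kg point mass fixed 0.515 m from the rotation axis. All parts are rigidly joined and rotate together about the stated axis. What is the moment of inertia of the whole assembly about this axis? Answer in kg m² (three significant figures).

Thin rod: I_cm = (1/12)ML² = (1/12)(0.899)(1.35)² = 0.13654 kg m²; centre at d = 0.283 m, so the parallel axis theorem gives I = 0.13654 + (0.899)(0.283)² = 0.20854 kg m².
Point mass: I_cm = 0; centre at d = 0.515 m, so the parallel axis theorem gives I = 0 + (0.356)(0.515)² = 0.09442 kg m².
Total I = 0.20854 + 0.09442 = 0.30296 kg m².

0.303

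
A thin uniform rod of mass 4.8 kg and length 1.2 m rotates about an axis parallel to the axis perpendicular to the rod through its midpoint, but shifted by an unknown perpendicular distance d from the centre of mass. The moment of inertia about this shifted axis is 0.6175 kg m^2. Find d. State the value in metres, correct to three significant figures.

About the centre-of-mass axis, I_cm = (1/12)ML² = (1/12)(4.8)(1.2)² = 0.576 kg m^2.
Parallel axis theorem: I = I_cm + Md², so Md² = 0.6175 − 0.576 = 0.0415 kg m^2.
d = √(0.0415 / 4.8) = 0.092983 m.

0.0930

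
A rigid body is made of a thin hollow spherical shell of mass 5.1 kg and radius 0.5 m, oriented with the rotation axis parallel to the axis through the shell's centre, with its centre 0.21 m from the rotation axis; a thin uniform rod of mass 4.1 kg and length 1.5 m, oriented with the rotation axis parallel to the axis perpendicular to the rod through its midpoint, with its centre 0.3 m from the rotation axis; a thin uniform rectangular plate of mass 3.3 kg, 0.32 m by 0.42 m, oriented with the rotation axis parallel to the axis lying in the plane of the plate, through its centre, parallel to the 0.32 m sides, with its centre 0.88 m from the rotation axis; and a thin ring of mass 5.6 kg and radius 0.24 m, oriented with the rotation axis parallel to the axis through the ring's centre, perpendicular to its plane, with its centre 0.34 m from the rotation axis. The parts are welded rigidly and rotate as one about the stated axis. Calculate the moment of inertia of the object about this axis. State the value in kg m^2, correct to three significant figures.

5.79

Spherical shell: I_cm = (2/3)MR² = (2/3)(5.1)(0.5)² = 0.85 kg m^2; centre at d = 0.21 m, so I = I_cm + Md² gives I = 0.85 + (5.1)(0.21)² = 1.0749 kg m^2.
Thin rod: I_cm = (1/12)ML² = (1/12)(4.1)(1.5)² = 0.76875 kg m^2; centre at d = 0.3 m, so I = I_cm + Md² gives I = 0.76875 + (4.1)(0.3)² = 1.1377 kg m^2.
Rectangular plate: I_cm = (1/12)Mb² = (1/12)(3.3)(0.42)² = 0.04851 kg m^2; centre at d = 0.88 m, so I = I_cm + Md² gives I = 0.04851 + (3.3)(0.88)² = 2.604 kg m^2.
Thin ring: I_cm = MR² = (5.6)(0.24)² = 0.32256 kg m^2; centre at d = 0.34 m, so I = I_cm + Md² gives I = 0.32256 + (5.6)(0.34)² = 0.96992 kg m^2.
Total I = 1.0749 + 1.1377 + 2.604 + 0.96992 = 5.7866 kg m^2.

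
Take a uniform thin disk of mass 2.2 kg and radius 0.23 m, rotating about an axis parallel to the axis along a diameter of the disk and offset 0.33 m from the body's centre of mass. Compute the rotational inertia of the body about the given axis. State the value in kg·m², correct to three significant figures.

0.269

I_cm = (1/4)MR² = (1/4)(2.2)(0.23)² = 0.029095 kg·m²; centre at d = 0.33 m, so I = I_cm + Md² gives I = 0.029095 + (2.2)(0.33)² = 0.26868 kg·m².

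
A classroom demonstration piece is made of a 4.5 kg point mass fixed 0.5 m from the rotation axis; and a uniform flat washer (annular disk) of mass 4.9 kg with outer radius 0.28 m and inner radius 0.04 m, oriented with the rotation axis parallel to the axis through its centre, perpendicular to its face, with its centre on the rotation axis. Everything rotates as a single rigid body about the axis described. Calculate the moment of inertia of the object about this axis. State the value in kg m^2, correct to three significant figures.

Point mass: I_cm = 0; centre at d = 0.5 m, so I = I_cm + Md² gives I = 0 + (4.5)(0.5)² = 1.125 kg m^2.
Annular disk: I_cm = (1/2)M(R²+r²) = (1/2)(4.9)[(0.28)² + (0.04)²] = 0.196 kg m^2; axis through the centre, so I = 0.196 kg m^2.
Total I = 1.125 + 0.196 = 1.321 kg m^2.

1.32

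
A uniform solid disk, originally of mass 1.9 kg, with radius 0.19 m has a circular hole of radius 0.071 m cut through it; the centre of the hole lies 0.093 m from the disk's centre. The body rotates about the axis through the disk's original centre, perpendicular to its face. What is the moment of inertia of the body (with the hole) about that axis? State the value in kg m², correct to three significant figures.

Unpierced body about its centre: I₀ = (1/2)MR² = (1/2)(1.9)(0.19)² = 0.034295 kg m².
The removed disk has mass m = M·(r/R)² = (1.9)(0.071/0.19)² = 0.26532 kg (same uniform areal density).
Its moment of inertia about the rotation axis (parallel-axis theorem): I_hole = (1/2)mr² + md² = (1/2)(0.26532)(0.071)² + (0.26532)(0.093)² = 0.0029634 kg m².
Treating the hole as negative mass, I = I₀ − I_hole = 0.034295 − 0.0029634 = 0.031332 kg m².

0.0313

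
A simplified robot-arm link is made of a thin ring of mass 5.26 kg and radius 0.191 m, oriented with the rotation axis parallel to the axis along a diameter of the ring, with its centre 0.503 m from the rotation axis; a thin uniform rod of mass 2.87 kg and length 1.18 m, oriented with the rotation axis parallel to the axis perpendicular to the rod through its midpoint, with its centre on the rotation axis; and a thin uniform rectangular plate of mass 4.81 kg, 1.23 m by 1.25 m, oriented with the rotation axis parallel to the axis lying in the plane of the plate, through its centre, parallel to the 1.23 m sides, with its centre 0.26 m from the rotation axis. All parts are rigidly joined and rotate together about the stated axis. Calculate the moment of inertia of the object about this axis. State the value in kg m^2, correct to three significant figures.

Thin ring: I_cm = (1/2)MR² = (1/2)(5.26)(0.191)² = 0.095945 kg m^2; centre at d = 0.503 m, so I = I_cm + Md² gives I = 0.095945 + (5.26)(0.503)² = 1.4268 kg m^2.
Thin rod: I_cm = (1/12)ML² = (1/12)(2.87)(1.18)² = 0.33302 kg m^2; axis through the centre, so I = 0.33302 kg m^2.
Rectangular plate: I_cm = (1/12)Mb² = (1/12)(4.81)(1.25)² = 0.6263 kg m^2; centre at d = 0.26 m, so I = I_cm + Md² gives I = 0.6263 + (4.81)(0.26)² = 0.95146 kg m^2.
Total I = 1.4268 + 0.33302 + 0.95146 = 2.7112 kg m^2.

2.71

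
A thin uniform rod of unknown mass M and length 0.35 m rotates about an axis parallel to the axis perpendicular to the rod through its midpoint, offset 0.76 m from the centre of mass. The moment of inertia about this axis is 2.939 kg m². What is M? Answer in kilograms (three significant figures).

I = I_cm + Md² = (1/12)ML² + Md² = M·[0.0833333·(0.35)² + (0.76)²] = M·0.58781.
So M = 2.939 / 0.58781 = 4.9999 kg.

5.00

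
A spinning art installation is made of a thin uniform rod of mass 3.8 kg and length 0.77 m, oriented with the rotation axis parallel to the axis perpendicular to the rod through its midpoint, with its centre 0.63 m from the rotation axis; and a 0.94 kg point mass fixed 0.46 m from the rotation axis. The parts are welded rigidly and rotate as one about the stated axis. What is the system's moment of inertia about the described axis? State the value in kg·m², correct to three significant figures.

1.89

Thin rod: I_cm = (1/12)ML² = (1/12)(3.8)(0.77)² = 0.18775 kg·m²; centre at d = 0.63 m, so the parallel axis theorem gives I = 0.18775 + (3.8)(0.63)² = 1.696 kg·m².
Point mass: I_cm = 0; centre at d = 0.46 m, so the parallel axis theorem gives I = 0 + (0.94)(0.46)² = 0.1989 kg·m².
Total I = 1.696 + 0.1989 = 1.8949 kg·m².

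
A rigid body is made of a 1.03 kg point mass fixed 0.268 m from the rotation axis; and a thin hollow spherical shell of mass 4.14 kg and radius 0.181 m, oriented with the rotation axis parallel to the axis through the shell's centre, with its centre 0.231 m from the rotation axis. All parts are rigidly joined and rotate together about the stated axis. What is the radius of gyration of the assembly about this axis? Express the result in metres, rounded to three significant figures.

0.273

Point mass: I_cm = 0; centre at d = 0.268 m, so I = I_cm + Md² gives I = 0 + (1.03)(0.268)² = 0.073979 kg m^2.
Spherical shell: I_cm = (2/3)MR² = (2/3)(4.14)(0.181)² = 0.09042 kg m^2; centre at d = 0.231 m, so I = I_cm + Md² gives I = 0.09042 + (4.14)(0.231)² = 0.31133 kg m^2.
Total I = 0.38531 kg m^2; total mass M = 5.17 kg.
k = √(I/M) = √(0.38531/5.17) = 0.273 m.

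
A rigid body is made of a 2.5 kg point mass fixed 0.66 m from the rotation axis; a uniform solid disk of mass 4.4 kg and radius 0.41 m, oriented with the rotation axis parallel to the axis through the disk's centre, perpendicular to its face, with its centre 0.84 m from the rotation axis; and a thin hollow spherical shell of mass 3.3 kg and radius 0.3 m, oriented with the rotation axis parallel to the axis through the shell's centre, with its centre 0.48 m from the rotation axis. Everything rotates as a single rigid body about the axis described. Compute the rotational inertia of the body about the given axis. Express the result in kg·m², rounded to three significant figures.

5.52

Point mass: I_cm = 0; centre at d = 0.66 m, so the parallel axis theorem gives I = 0 + (2.5)(0.66)² = 1.089 kg·m².
Solid disk: I_cm = (1/2)MR² = (1/2)(4.4)(0.41)² = 0.36982 kg·m²; centre at d = 0.84 m, so the parallel axis theorem gives I = 0.36982 + (4.4)(0.84)² = 3.4745 kg·m².
Spherical shell: I_cm = (2/3)MR² = (2/3)(3.3)(0.3)² = 0.198 kg·m²; centre at d = 0.48 m, so the parallel axis theorem gives I = 0.198 + (3.3)(0.48)² = 0.95832 kg·m².
Total I = 1.089 + 3.4745 + 0.95832 = 5.5218 kg·m².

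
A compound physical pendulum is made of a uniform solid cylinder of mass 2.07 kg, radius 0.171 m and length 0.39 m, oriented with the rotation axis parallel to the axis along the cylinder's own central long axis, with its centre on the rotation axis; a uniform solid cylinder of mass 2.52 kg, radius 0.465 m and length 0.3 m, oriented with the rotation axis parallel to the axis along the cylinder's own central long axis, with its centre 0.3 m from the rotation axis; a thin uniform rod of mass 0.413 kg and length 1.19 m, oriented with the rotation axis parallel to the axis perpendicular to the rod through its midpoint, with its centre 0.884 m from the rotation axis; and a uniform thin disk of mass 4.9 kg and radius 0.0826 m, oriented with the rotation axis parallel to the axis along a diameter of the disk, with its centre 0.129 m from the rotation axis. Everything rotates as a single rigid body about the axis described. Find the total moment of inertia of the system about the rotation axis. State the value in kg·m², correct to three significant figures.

0.991

Solid cylinder: I_cm = (1/2)MR² = (1/2)(2.07)(0.171)² = 0.030264 kg·m²; axis through the centre, so I = 0.030264 kg·m².
Solid cylinder: I_cm = (1/2)MR² = (1/2)(2.52)(0.465)² = 0.27244 kg·m²; centre at d = 0.3 m, so the parallel axis theorem gives I = 0.27244 + (2.52)(0.3)² = 0.49924 kg·m².
Thin rod: I_cm = (1/12)ML² = (1/12)(0.413)(1.19)² = 0.048737 kg·m²; centre at d = 0.884 m, so the parallel axis theorem gives I = 0.048737 + (0.413)(0.884)² = 0.37148 kg·m².
Thin disk: I_cm = (1/4)MR² = (1/4)(4.9)(0.0826)² = 0.0083579 kg·m²; centre at d = 0.129 m, so the parallel axis theorem gives I = 0.0083579 + (4.9)(0.129)² = 0.089899 kg·m².
Total I = 0.030264 + 0.49924 + 0.37148 + 0.089899 = 0.99089 kg·m².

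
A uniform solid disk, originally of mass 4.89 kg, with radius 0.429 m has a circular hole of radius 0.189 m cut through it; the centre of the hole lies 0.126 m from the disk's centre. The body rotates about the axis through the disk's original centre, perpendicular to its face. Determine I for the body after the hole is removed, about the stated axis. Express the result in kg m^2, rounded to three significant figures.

Unpierced body about its centre: I₀ = (1/2)MR² = (1/2)(4.89)(0.429)² = 0.44998 kg m^2.
The removed disk has mass m = M·(r/R)² = (4.89)(0.189/0.429)² = 0.94911 kg (same uniform areal density).
Its moment of inertia about the rotation axis (parallel-axis theorem): I_hole = (1/2)mr² + md² = (1/2)(0.94911)(0.189)² + (0.94911)(0.126)² = 0.03202 kg m^2.
Treating the hole as negative mass, I = I₀ − I_hole = 0.44998 − 0.03202 = 0.41796 kg m^2.

0.418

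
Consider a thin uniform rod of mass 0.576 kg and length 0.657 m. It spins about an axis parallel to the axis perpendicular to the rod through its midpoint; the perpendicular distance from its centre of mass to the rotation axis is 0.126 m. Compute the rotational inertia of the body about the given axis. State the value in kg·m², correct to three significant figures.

I_cm = (1/12)ML² = (1/12)(0.576)(0.657)² = 0.020719 kg·m²; centre at d = 0.126 m, so I = I_cm + Md² gives I = 0.020719 + (0.576)(0.126)² = 0.029864 kg·m².

0.0299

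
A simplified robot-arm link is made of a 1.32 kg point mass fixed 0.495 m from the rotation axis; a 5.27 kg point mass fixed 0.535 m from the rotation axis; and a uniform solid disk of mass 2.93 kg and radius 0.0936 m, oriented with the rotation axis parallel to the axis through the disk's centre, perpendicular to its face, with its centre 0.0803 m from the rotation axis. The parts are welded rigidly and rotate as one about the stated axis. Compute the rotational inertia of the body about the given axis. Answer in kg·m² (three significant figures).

1.86

Point mass: I_cm = 0; centre at d = 0.495 m, so the parallel axis theorem gives I = 0 + (1.32)(0.495)² = 0.32343 kg·m².
Point mass: I_cm = 0; centre at d = 0.535 m, so the parallel axis theorem gives I = 0 + (5.27)(0.535)² = 1.5084 kg·m².
Solid disk: I_cm = (1/2)MR² = (1/2)(2.93)(0.0936)² = 0.012835 kg·m²; centre at d = 0.0803 m, so the parallel axis theorem gives I = 0.012835 + (2.93)(0.0803)² = 0.031728 kg·m².
Total I = 0.32343 + 1.5084 + 0.031728 = 1.8636 kg·m².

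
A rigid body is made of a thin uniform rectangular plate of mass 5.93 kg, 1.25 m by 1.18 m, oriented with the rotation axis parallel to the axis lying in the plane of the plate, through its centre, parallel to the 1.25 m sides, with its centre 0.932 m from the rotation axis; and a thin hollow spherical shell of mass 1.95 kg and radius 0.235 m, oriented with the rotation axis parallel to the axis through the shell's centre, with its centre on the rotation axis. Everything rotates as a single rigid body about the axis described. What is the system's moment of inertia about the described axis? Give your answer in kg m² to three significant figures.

Rectangular plate: I_cm = (1/12)Mb² = (1/12)(5.93)(1.18)² = 0.68808 kg m²; centre at d = 0.932 m, so I = I_cm + Md² gives I = 0.68808 + (5.93)(0.932)² = 5.839 kg m².
Spherical shell: I_cm = (2/3)MR² = (2/3)(1.95)(0.235)² = 0.071792 kg m²; axis through the centre, so I = 0.071792 kg m².
Total I = 5.839 + 0.071792 = 5.9108 kg m².

5.91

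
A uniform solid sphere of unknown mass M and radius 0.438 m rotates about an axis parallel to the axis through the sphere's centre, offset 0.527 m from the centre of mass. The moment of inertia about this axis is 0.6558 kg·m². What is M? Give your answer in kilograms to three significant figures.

1.85

I = I_cm + Md² = (2/5)MR² + Md² = M·[0.4·(0.438)² + (0.527)²] = M·0.35447.
So M = 0.6558 / 0.35447 = 1.8501 kg.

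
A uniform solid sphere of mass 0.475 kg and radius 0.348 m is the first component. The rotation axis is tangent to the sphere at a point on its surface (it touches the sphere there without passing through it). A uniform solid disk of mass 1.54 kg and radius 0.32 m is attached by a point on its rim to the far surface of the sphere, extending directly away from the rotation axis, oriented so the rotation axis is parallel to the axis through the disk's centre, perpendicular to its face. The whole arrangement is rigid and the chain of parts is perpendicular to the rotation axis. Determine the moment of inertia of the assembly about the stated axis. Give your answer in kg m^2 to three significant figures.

Solid sphere: I_cm = (2/5)MR² = (2/5)(0.475)(0.348)² = 0.02301 kg m^2; centre at d = 0.348 m, so I = I_cm + Md² gives I = 0.02301 + (0.475)(0.348)² = 0.080534 kg m^2.
Solid disk: I_cm = (1/2)MR² = (1/2)(1.54)(0.32)² = 0.078848 kg m^2; centre at d = 0.348 + 0.348 + 0.32 = 1.016 m, so I = I_cm + Md² gives I = 0.078848 + (1.54)(1.016)² = 1.6685 kg m^2.
Total I = 0.080534 + 1.6685 = 1.7491 kg m^2.

1.75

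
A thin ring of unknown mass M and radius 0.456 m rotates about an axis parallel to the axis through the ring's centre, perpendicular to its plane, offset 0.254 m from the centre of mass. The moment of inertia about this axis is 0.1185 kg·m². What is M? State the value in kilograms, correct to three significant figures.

I = I_cm + Md² = MR² + Md² = M·[1·(0.456)² + (0.254)²] = M·0.27245.
So M = 0.1185 / 0.27245 = 0.43494 kg.

0.435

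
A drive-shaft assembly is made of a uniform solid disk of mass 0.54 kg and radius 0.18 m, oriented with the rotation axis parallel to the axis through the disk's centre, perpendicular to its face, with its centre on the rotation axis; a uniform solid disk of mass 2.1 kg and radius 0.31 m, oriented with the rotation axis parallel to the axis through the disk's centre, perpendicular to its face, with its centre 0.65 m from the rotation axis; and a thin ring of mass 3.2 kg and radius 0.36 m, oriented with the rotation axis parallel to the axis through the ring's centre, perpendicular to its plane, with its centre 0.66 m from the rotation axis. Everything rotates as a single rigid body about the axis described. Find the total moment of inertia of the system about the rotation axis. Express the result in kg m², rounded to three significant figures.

Solid disk: I_cm = (1/2)MR² = (1/2)(0.54)(0.18)² = 0.008748 kg m²; axis through the centre, so I = 0.008748 kg m².
Solid disk: I_cm = (1/2)MR² = (1/2)(2.1)(0.31)² = 0.10091 kg m²; centre at d = 0.65 m, so I = I_cm + Md² gives I = 0.10091 + (2.1)(0.65)² = 0.98816 kg m².
Thin ring: I_cm = MR² = (3.2)(0.36)² = 0.41472 kg m²; centre at d = 0.66 m, so I = I_cm + Md² gives I = 0.41472 + (3.2)(0.66)² = 1.8086 kg m².
Total I = 0.008748 + 0.98816 + 1.8086 = 2.8055 kg m².

2.81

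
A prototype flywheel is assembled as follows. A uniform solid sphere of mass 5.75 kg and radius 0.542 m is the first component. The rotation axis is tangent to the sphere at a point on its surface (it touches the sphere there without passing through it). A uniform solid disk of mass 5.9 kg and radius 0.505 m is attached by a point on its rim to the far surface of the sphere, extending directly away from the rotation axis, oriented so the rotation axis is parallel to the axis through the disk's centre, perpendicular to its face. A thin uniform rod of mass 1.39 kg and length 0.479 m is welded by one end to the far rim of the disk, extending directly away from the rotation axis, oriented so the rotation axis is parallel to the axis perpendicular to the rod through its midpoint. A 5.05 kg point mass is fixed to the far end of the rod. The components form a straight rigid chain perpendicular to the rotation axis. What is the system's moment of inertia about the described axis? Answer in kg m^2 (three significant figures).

Solid sphere: I_cm = (2/5)MR² = (2/5)(5.75)(0.542)² = 0.67566 kg m^2; centre at d = 0.542 m, so I = I_cm + Md² gives I = 0.67566 + (5.75)(0.542)² = 2.3648 kg m^2.
Solid disk: I_cm = (1/2)MR² = (1/2)(5.9)(0.505)² = 0.75232 kg m^2; centre at d = 0.542 + 0.542 + 0.505 = 1.589 m, so I = I_cm + Md² gives I = 0.75232 + (5.9)(1.589)² = 15.649 kg m^2.
Thin rod: I_cm = (1/12)ML² = (1/12)(1.39)(0.479)² = 0.026577 kg m^2; centre at d = 0.542 + 0.542 + 0.505 + 0.505 + 0.2395 = 2.3335 m, so I = I_cm + Md² gives I = 0.026577 + (1.39)(2.3335)² = 7.5954 kg m^2.
Point mass: I_cm = 0; centre at d = 0.542 + 0.542 + 0.505 + 0.505 + 0.2395 + 0.2395 = 2.573 m, so I = I_cm + Md² gives I = 0 + (5.05)(2.573)² = 33.433 kg m^2.
Total I = 2.3648 + 15.649 + 7.5954 + 33.433 = 59.042 kg m^2.

59.0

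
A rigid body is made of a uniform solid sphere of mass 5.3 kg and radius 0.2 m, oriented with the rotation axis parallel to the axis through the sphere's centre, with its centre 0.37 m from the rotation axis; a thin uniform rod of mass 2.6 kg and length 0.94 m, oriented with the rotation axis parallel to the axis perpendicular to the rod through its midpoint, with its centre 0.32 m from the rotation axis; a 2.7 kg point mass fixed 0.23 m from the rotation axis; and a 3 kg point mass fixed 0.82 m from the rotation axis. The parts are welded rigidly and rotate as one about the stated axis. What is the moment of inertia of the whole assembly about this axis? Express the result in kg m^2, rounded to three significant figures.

Solid sphere: I_cm = (2/5)MR² = (2/5)(5.3)(0.2)² = 0.0848 kg m^2; centre at d = 0.37 m, so the parallel axis theorem gives I = 0.0848 + (5.3)(0.37)² = 0.81037 kg m^2.
Thin rod: I_cm = (1/12)ML² = (1/12)(2.6)(0.94)² = 0.19145 kg m^2; centre at d = 0.32 m, so the parallel axis theorem gives I = 0.19145 + (2.6)(0.32)² = 0.45769 kg m^2.
Point mass: I_cm = 0; centre at d = 0.23 m, so the parallel axis theorem gives I = 0 + (2.7)(0.23)² = 0.14283 kg m^2.
Point mass: I_cm = 0; centre at d = 0.82 m, so the parallel axis theorem gives I = 0 + (3)(0.82)² = 2.0172 kg m^2.
Total I = 0.81037 + 0.45769 + 0.14283 + 2.0172 = 3.4281 kg m^2.

3.43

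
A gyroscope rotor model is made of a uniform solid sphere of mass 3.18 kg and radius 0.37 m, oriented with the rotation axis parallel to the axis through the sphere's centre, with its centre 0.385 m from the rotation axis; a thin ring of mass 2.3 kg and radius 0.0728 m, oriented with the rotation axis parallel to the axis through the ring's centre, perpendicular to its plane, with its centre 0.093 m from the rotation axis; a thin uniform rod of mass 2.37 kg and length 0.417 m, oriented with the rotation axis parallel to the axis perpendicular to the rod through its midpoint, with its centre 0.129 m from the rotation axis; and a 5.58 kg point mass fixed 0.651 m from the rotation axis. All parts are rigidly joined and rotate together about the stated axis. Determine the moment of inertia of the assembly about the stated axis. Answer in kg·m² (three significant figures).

Solid sphere: I_cm = (2/5)MR² = (2/5)(3.18)(0.37)² = 0.17414 kg·m²; centre at d = 0.385 m, so I = I_cm + Md² gives I = 0.17414 + (3.18)(0.385)² = 0.64549 kg·m².
Thin ring: I_cm = MR² = (2.3)(0.0728)² = 0.01219 kg·m²; centre at d = 0.093 m, so I = I_cm + Md² gives I = 0.01219 + (2.3)(0.093)² = 0.032082 kg·m².
Thin rod: I_cm = (1/12)ML² = (1/12)(2.37)(0.417)² = 0.034343 kg·m²; centre at d = 0.129 m, so I = I_cm + Md² gives I = 0.034343 + (2.37)(0.129)² = 0.073782 kg·m².
Point mass: I_cm = 0; centre at d = 0.651 m, so I = I_cm + Md² gives I = 0 + (5.58)(0.651)² = 2.3648 kg·m².
Total I = 0.64549 + 0.032082 + 0.073782 + 2.3648 = 3.1162 kg·m².

3.12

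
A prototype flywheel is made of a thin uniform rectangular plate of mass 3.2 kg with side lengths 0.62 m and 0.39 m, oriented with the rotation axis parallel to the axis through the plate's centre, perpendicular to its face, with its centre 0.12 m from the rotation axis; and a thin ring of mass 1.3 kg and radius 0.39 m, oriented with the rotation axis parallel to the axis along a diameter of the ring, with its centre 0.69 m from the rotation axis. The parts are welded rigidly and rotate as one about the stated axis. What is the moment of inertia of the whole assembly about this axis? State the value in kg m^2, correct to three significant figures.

Rectangular plate: I_cm = (1/12)M(a²+b²) = (1/12)(3.2)[(0.62)² + (0.39)²] = 0.14307 kg m^2; centre at d = 0.12 m, so I = I_cm + Md² gives I = 0.14307 + (3.2)(0.12)² = 0.18915 kg m^2.
Thin ring: I_cm = (1/2)MR² = (1/2)(1.3)(0.39)² = 0.098865 kg m^2; centre at d = 0.69 m, so I = I_cm + Md² gives I = 0.098865 + (1.3)(0.69)² = 0.71779 kg m^2.
Total I = 0.18915 + 0.71779 = 0.90694 kg m^2.

0.907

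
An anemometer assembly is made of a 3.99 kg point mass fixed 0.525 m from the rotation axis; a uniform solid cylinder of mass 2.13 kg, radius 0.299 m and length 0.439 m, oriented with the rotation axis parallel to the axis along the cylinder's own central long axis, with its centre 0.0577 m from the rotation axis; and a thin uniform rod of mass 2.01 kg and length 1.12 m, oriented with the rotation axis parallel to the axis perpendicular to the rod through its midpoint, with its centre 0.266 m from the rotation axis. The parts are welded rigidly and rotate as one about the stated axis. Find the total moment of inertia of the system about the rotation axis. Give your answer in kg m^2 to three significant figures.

Point mass: I_cm = 0; centre at d = 0.525 m, so the parallel axis theorem gives I = 0 + (3.99)(0.525)² = 1.0997 kg m^2.
Solid cylinder: I_cm = (1/2)MR² = (1/2)(2.13)(0.299)² = 0.095212 kg m^2; centre at d = 0.0577 m, so the parallel axis theorem gives I = 0.095212 + (2.13)(0.0577)² = 0.1023 kg m^2.
Thin rod: I_cm = (1/12)ML² = (1/12)(2.01)(1.12)² = 0.21011 kg m^2; centre at d = 0.266 m, so the parallel axis theorem gives I = 0.21011 + (2.01)(0.266)² = 0.35233 kg m^2.
Total I = 1.0997 + 0.1023 + 0.35233 = 1.5544 kg m^2.

1.55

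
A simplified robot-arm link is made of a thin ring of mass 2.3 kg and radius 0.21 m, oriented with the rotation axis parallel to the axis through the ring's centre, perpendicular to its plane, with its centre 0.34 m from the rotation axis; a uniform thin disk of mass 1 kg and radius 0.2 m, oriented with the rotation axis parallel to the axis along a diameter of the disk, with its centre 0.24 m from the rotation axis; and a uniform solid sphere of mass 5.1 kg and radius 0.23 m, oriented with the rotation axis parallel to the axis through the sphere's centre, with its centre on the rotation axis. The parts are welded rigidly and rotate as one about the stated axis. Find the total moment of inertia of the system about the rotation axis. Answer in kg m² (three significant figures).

Thin ring: I_cm = MR² = (2.3)(0.21)² = 0.10143 kg m²; centre at d = 0.34 m, so I = I_cm + Md² gives I = 0.10143 + (2.3)(0.34)² = 0.36731 kg m².
Thin disk: I_cm = (1/4)MR² = (1/4)(1)(0.2)² = 0.01 kg m²; centre at d = 0.24 m, so I = I_cm + Md² gives I = 0.01 + (1)(0.24)² = 0.0676 kg m².
Solid sphere: I_cm = (2/5)MR² = (2/5)(5.1)(0.23)² = 0.10792 kg m²; axis through the centre, so I = 0.10792 kg m².
Total I = 0.36731 + 0.0676 + 0.10792 = 0.54283 kg m².

0.543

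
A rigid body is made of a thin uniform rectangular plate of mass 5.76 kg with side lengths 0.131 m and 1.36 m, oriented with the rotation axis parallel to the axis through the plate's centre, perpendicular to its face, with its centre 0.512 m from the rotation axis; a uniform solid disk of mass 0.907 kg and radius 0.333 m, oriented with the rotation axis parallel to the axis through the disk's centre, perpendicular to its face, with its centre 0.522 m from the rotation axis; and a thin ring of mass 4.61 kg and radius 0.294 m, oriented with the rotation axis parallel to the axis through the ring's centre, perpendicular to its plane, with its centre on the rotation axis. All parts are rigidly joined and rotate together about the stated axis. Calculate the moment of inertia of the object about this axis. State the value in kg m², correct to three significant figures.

3.10

Rectangular plate: I_cm = (1/12)M(a²+b²) = (1/12)(5.76)[(0.131)² + (1.36)²] = 0.89605 kg m²; centre at d = 0.512 m, so the parallel axis theorem gives I = 0.89605 + (5.76)(0.512)² = 2.406 kg m².
Solid disk: I_cm = (1/2)MR² = (1/2)(0.907)(0.333)² = 0.050288 kg m²; centre at d = 0.522 m, so the parallel axis theorem gives I = 0.050288 + (0.907)(0.522)² = 0.29743 kg m².
Thin ring: I_cm = MR² = (4.61)(0.294)² = 0.39847 kg m²; axis through the centre, so I = 0.39847 kg m².
Total I = 2.406 + 0.29743 + 0.39847 = 3.1019 kg m².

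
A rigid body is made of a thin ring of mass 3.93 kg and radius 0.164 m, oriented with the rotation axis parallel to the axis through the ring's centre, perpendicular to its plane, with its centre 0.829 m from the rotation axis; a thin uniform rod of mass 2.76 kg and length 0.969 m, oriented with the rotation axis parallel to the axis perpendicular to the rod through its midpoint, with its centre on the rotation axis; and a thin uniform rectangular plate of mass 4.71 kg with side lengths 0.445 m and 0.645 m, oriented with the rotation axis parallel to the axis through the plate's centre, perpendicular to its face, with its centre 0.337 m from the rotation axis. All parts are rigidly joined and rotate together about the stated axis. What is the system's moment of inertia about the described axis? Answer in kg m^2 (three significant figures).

3.80

Thin ring: I_cm = MR² = (3.93)(0.164)² = 0.1057 kg m^2; centre at d = 0.829 m, so I = I_cm + Md² gives I = 0.1057 + (3.93)(0.829)² = 2.8066 kg m^2.
Thin rod: I_cm = (1/12)ML² = (1/12)(2.76)(0.969)² = 0.21596 kg m^2; axis through the centre, so I = 0.21596 kg m^2.
Rectangular plate: I_cm = (1/12)M(a²+b²) = (1/12)(4.71)[(0.445)² + (0.645)²] = 0.24101 kg m^2; centre at d = 0.337 m, so I = I_cm + Md² gives I = 0.24101 + (4.71)(0.337)² = 0.77592 kg m^2.
Total I = 2.8066 + 0.21596 + 0.77592 = 3.7984 kg m^2.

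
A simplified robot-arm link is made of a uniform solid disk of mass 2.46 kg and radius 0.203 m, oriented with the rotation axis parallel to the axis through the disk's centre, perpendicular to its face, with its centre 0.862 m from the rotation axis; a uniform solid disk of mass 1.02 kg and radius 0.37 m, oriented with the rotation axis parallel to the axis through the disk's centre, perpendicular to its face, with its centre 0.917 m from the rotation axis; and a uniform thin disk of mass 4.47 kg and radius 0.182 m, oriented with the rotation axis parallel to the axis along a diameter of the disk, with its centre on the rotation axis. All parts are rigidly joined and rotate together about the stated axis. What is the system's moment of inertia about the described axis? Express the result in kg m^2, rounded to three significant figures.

Solid disk: I_cm = (1/2)MR² = (1/2)(2.46)(0.203)² = 0.050687 kg m^2; centre at d = 0.862 m, so I = I_cm + Md² gives I = 0.050687 + (2.46)(0.862)² = 1.8786 kg m^2.
Solid disk: I_cm = (1/2)MR² = (1/2)(1.02)(0.37)² = 0.069819 kg m^2; centre at d = 0.917 m, so I = I_cm + Md² gives I = 0.069819 + (1.02)(0.917)² = 0.92753 kg m^2.
Thin disk: I_cm = (1/4)MR² = (1/4)(4.47)(0.182)² = 0.037016 kg m^2; axis through the centre, so I = 0.037016 kg m^2.
Total I = 1.8786 + 0.92753 + 0.037016 = 2.8431 kg m^2.

2.84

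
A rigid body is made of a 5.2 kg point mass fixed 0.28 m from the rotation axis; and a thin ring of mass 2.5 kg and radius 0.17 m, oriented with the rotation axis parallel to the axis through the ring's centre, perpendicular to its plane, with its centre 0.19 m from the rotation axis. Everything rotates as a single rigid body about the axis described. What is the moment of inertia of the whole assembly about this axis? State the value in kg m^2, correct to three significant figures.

0.570

Point mass: I_cm = 0; centre at d = 0.28 m, so I = I_cm + Md² gives I = 0 + (5.2)(0.28)² = 0.40768 kg m^2.
Thin ring: I_cm = MR² = (2.5)(0.17)² = 0.07225 kg m^2; centre at d = 0.19 m, so I = I_cm + Md² gives I = 0.07225 + (2.5)(0.19)² = 0.1625 kg m^2.
Total I = 0.40768 + 0.1625 = 0.57018 kg m^2.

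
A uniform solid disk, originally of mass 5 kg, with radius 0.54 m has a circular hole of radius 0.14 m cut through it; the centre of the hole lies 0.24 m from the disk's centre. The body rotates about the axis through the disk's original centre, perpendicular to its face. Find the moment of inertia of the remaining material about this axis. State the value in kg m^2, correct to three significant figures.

0.706

Unpierced body about its centre: I₀ = (1/2)MR² = (1/2)(5)(0.54)² = 0.729 kg m^2.
The removed disk has mass m = M·(r/R)² = (5)(0.14/0.54)² = 0.33608 kg (same uniform areal density).
Its moment of inertia about the rotation axis (parallel-axis theorem): I_hole = (1/2)mr² + md² = (1/2)(0.33608)(0.14)² + (0.33608)(0.24)² = 0.022652 kg m^2.
Treating the hole as negative mass, I = I₀ − I_hole = 0.729 − 0.022652 = 0.70635 kg m^2.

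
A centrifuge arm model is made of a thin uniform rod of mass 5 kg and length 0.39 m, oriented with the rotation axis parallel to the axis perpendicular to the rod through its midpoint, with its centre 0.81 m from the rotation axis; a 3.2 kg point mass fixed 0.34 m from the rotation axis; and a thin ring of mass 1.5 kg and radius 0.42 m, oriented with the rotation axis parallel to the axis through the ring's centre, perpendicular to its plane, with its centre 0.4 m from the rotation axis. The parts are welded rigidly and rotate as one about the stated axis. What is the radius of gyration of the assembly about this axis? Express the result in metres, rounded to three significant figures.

0.659

Thin rod: I_cm = (1/12)ML² = (1/12)(5)(0.39)² = 0.063375 kg m^2; centre at d = 0.81 m, so I = I_cm + Md² gives I = 0.063375 + (5)(0.81)² = 3.3439 kg m^2.
Point mass: I_cm = 0; centre at d = 0.34 m, so I = I_cm + Md² gives I = 0 + (3.2)(0.34)² = 0.36992 kg m^2.
Thin ring: I_cm = MR² = (1.5)(0.42)² = 0.2646 kg m^2; centre at d = 0.4 m, so I = I_cm + Md² gives I = 0.2646 + (1.5)(0.4)² = 0.5046 kg m^2.
Total I = 4.2184 kg m^2; total mass M = 9.7 kg.
k = √(I/M) = √(4.2184/9.7) = 0.65946 m.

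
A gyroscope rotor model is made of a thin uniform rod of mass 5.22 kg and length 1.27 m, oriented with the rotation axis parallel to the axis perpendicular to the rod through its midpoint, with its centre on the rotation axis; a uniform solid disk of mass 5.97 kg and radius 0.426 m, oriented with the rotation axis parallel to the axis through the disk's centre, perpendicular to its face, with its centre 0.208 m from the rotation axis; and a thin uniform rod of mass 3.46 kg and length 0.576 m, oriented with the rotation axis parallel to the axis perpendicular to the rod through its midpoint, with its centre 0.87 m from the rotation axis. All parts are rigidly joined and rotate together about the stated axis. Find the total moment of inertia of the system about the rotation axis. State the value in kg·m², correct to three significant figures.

Thin rod: I_cm = (1/12)ML² = (1/12)(5.22)(1.27)² = 0.70161 kg·m²; axis through the centre, so I = 0.70161 kg·m².
Solid disk: I_cm = (1/2)MR² = (1/2)(5.97)(0.426)² = 0.54171 kg·m²; centre at d = 0.208 m, so the parallel axis theorem gives I = 0.54171 + (5.97)(0.208)² = 0.79999 kg·m².
Thin rod: I_cm = (1/12)ML² = (1/12)(3.46)(0.576)² = 0.095662 kg·m²; centre at d = 0.87 m, so the parallel axis theorem gives I = 0.095662 + (3.46)(0.87)² = 2.7145 kg·m².
Total I = 0.70161 + 0.79999 + 2.7145 = 4.2161 kg·m².

4.22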